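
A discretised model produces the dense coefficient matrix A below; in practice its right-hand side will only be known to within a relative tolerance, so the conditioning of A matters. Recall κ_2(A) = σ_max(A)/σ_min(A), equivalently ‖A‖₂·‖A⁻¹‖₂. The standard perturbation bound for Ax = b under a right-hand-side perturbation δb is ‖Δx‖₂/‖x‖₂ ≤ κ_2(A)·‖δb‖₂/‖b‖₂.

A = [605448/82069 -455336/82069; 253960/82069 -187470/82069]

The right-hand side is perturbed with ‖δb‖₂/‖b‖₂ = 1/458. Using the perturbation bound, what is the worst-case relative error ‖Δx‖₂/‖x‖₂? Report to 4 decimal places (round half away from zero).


AᵀA = [2550668416/39853969 -1912971312/39853969; -1912971312/39853969 1434768484/39853969]; tr = 3985436900/39853969, det = 4000000/39853969
solving λ² − 3985436900/39853969·λ + 4000000/39853969 = 0 gives λ = 100, 40000/39853969
κ_2(A) = √(λ_max/λ_min) = √(100 / (40000/39853969)) = 315.6500
bound on ‖Δx‖/‖x‖: κ·ε = 315.6500·1/458 = 0.6892

0.6892


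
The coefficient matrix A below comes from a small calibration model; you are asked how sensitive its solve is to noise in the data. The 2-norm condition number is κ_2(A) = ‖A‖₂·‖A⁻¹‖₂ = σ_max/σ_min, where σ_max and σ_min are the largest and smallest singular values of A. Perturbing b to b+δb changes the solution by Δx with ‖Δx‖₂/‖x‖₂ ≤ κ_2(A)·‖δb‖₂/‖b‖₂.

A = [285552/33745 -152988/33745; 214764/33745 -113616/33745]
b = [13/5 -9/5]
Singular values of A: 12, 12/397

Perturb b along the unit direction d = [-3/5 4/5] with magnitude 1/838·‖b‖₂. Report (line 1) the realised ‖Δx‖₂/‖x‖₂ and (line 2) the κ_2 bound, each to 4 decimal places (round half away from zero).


largest singular value 12, smallest 12/397
condition number: 12 ÷ (12/397) = 397.0000
perturbation bound = 397.0000·1/838 = 0.4737
solve Ax = b  →  x = [-46.6324 -87.6127]
‖b‖₂ = 3.1623 and ‖x‖₂ = 99.2500
Δx = A⁻¹·δb where δb = 1/838·3.1623·d; ‖Δx‖ = 0.1248
realised ‖Δx‖/‖x‖ = 0.0013
so the bound overstates the realised error by a factor of ≈ 376.6274 (computed from the unrounded values)

0.0013
0.4737


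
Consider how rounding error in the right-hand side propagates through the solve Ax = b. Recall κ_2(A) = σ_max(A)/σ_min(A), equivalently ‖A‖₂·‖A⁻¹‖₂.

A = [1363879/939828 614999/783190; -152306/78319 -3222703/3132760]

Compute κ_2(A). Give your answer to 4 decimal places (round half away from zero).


221.1360

form AᵀA = [5200550866225/883276669584 462259046095/147212778264; 462259046095/147212778264 657495797849/392567408704] with trace 92455590469/12225282624 and determinant 228765625/195604521984
eigenvalues of AᵀA: λ = (tr ± √(tr²−4·det))/2 = 121/16, 1890625/12225282624
σ_max=√(121/16)=(11/4), σ_min=√(1890625/12225282624)=(1375/110568) → κ = 221.1360


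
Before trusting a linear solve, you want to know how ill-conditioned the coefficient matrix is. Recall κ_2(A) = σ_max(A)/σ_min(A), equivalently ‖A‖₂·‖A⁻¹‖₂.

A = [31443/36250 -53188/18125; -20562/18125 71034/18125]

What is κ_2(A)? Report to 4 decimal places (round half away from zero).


form AᵀA = [4287753/2102500 -3674874/525625; -3674874/525625 12599668/525625] with trace 2187457/84100 and determinant 2601/525625
eigenvalues of AᵀA: λ = (tr ± √(tr²−4·det))/2 = 2601/100, 4/21025
σ_max=√(2601/100)=(51/10), σ_min=√(4/21025)=(2/145) → κ = 369.7500

369.7500


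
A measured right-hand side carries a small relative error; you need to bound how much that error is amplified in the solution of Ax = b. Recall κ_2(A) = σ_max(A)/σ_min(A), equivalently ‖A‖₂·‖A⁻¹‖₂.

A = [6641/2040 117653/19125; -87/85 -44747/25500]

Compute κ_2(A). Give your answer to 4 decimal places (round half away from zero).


90.0000

form AᵀA = [1938505/166464 6811259/312120; 6811259/312120 383194081/9363600] with trace 6812941/129600 and determinant 707281/2073600
char-poly roots: 841/16 and 841/129600
κ_2(A) = √(λ_max/λ_min) = √((841/16) / (841/129600)) = 90.0000


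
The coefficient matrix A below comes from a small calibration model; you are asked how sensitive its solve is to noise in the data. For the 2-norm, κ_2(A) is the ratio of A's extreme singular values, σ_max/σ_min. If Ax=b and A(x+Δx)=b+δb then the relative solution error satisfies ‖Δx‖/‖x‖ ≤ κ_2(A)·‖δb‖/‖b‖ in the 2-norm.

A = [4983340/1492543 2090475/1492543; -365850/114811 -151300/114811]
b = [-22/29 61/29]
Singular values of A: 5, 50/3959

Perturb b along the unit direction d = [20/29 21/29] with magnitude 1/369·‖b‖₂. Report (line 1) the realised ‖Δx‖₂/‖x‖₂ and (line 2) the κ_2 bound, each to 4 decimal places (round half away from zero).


σ_max = 5, σ_min = 50/3959
κ = σ_max/σ_min = 5/(50/3959) = 395.9000
worst-case relative error ≤ 395.9000 × 1/369 = 1.0729
solve Ax = b  →  x = [-30.8231 72.9354]
‖b‖₂ = 2.2361 and ‖x‖₂ = 79.1810
with δb = [0.0042 0.0044], A·Δx = δb → ‖Δx‖ = 0.4798
relative error = 0.0061
so the bound overstates the realised error by a factor of ≈ 177.0541 (computed from the unrounded values)

0.0061
1.0729


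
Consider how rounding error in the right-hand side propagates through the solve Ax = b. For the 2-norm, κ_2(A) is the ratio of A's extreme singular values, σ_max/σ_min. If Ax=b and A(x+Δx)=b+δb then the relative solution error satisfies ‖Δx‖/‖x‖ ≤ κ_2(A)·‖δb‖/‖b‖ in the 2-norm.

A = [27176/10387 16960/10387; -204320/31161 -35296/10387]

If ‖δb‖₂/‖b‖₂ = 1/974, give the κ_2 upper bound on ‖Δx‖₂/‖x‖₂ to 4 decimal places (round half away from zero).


form AᵀA = [286351936/5745609 50854400/1915203; 50854400/1915203 9073664/638401] with trace 1273408/19881 and determinant 65536/19881
eigenvalues of AᵀA: λ = (tr ± √(tr²−4·det))/2 = 64, 1024/19881
κ_2(A) = √(λ_max/λ_min) = √(64 / (1024/19881)) = 35.2500
worst-case relative error ≤ 35.2500 × 1/974 = 0.0362

0.0362


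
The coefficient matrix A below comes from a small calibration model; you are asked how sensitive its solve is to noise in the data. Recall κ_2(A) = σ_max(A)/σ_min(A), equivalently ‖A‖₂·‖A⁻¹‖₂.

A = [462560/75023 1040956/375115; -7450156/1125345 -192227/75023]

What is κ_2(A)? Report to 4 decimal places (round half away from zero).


37.3125

form AᵀA = [123241639696/1505828025 3420493412/100388535; 3420493412/100388535 2386884521/167314225] with trace 171270533/1782045 and determinant 1475789056/222755625
char-poly roots: 2401/25 and 614656/8910225
so κ_2 = √((2401/25) / (614656/8910225)) = 37.3125


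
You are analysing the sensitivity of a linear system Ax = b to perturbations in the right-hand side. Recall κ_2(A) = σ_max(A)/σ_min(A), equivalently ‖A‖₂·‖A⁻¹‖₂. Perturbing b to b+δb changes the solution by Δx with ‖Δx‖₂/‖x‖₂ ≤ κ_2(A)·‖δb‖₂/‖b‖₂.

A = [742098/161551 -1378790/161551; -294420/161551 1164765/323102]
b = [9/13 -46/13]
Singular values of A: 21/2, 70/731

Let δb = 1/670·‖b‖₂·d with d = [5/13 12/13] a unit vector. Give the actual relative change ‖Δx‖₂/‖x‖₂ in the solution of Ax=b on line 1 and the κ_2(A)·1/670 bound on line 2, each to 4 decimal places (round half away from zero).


σ_max = 21/2, σ_min = 70/731
condition number: (21/2) ÷ (70/731) = 109.6500
bound on ‖Δx‖/‖x‖: κ·ε = 109.6500·1/670 = 0.1637
solve Ax = b  →  x = [-27.5532 -14.9109]
‖b‖₂ = 3.6056 and ‖x‖₂ = 31.3292
with δb = [0.0021 0.0050], A·Δx = δb → ‖Δx‖ = 0.0562
relative error = 0.0018
so the bound overstates the realised error by a factor of ≈ 91.2360 (computed from the unrounded values)

0.0018
0.1637


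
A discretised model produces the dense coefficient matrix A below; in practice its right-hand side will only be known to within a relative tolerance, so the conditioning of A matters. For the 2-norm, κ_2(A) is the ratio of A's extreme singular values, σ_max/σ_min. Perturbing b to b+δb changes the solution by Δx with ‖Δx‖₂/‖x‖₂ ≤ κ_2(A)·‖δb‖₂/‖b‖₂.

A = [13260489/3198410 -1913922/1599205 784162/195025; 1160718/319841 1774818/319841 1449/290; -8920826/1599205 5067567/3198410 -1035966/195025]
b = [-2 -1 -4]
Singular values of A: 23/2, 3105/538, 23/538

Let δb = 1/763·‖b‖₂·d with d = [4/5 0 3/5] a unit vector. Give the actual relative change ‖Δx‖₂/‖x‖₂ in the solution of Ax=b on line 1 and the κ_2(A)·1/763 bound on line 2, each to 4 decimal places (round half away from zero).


0.0015
0.3526

from the listed singular values, σ₁ = 23/2, σ_n = 23/538
κ_2(A) = (23/2) / (23/538) = 269.0000
κ_2(A)·‖δb‖/‖b‖ = 0.3526
solve Ax = b  →  x = [66.2362 14.5479 -64.4648]
‖b‖₂ = 4.5826 and ‖x‖₂ = 93.5659
δb = ε·‖b‖·d = [0.0048 0.0000 0.0036]; solving A·Δx = δb gives ‖Δx‖ = 0.1405
dividing the unrounded norms, ‖Δx‖/‖x‖ = 0.0015
tightness: 0.0015 against a bound of 0.3526 (unrounded ratio ≈ 0.0043)


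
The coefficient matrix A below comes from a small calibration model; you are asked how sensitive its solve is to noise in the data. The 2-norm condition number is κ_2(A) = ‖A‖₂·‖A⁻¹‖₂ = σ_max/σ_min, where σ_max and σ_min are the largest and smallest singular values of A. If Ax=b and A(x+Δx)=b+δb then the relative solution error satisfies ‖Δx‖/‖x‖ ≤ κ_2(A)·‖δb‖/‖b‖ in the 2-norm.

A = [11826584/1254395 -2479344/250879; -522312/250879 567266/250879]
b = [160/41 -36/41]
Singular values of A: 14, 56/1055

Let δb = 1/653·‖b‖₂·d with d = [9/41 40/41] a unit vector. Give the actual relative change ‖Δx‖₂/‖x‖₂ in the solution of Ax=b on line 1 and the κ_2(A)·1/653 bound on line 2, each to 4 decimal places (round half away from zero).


largest singular value 14, smallest 56/1055
condition number: 14 ÷ (56/1055) = 263.7500
worst-case relative error ≤ 263.7500 × 1/653 = 0.4039
solve Ax = b  →  x = [0.1970 -0.2069]
‖b‖₂ = 4.0000 and ‖x‖₂ = 0.2857
with δb = [0.0013 0.0060], A·Δx = δb → ‖Δx‖ = 0.1154
realised ‖Δx‖/‖x‖ = 0.4039
so the bound is sharp here: realised error equals the bound

0.4039
0.4039


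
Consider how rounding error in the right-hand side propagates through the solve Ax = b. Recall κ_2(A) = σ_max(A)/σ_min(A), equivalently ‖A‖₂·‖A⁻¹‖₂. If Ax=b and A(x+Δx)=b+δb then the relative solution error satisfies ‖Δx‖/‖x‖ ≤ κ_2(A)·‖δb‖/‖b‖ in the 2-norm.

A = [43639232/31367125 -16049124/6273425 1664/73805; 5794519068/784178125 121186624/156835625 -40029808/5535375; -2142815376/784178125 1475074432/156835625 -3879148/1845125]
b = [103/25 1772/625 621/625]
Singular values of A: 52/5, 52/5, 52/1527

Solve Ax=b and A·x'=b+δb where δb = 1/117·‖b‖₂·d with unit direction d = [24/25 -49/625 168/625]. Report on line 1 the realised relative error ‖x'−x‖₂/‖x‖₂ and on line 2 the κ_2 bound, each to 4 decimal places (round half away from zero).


0.0109
2.6103

largest singular value 52/5, smallest 52/1527
condition number: (52/5) ÷ (52/1527) = 305.4000
κ_2(A)·‖δb‖/‖b‖ = 2.6103
solve Ax = b  →  x = [75.2723 40.0362 80.7991]
‖b‖ = 5.0990, ‖x‖ = 117.4619
δb = ε·‖b‖·d = [0.0418 -0.0034 0.0117]; solving A·Δx = δb gives ‖Δx‖ = 1.2798
dividing the unrounded norms, ‖Δx‖/‖x‖ = 0.0109
so the bound overstates the realised error by a factor of ≈ 239.5763 (computed from the unrounded values)


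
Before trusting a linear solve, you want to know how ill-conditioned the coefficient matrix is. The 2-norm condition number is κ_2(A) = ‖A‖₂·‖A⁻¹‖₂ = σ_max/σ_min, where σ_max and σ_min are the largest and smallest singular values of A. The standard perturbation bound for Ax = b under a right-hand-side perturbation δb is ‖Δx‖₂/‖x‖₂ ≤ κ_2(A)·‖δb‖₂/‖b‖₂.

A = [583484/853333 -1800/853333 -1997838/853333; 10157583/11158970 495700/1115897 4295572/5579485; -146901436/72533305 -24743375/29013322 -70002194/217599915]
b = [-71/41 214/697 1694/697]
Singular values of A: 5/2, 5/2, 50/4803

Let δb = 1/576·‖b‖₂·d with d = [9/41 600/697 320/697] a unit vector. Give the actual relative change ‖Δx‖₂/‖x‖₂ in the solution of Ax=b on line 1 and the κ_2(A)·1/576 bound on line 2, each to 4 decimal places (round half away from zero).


σ_max = 5/2, σ_min = 50/4803
κ_2(A) = (5/2) / (50/4803) = 240.1500
perturbation bound = 240.1500·1/576 = 0.4169
solve Ax = b  →  x = [34.5354 -88.9785 10.9062]
‖b‖₂ = 3.0000 and ‖x‖₂ = 96.0667
δb = ε·‖b‖·d = [0.0011 0.0045 0.0024]; solving A·Δx = δb gives ‖Δx‖ = 0.5003
dividing the unrounded norms, ‖Δx‖/‖x‖ = 0.0052
so the bound overstates the realised error by a factor of ≈ 80.0556 (computed from the unrounded values)

0.0052
0.4169


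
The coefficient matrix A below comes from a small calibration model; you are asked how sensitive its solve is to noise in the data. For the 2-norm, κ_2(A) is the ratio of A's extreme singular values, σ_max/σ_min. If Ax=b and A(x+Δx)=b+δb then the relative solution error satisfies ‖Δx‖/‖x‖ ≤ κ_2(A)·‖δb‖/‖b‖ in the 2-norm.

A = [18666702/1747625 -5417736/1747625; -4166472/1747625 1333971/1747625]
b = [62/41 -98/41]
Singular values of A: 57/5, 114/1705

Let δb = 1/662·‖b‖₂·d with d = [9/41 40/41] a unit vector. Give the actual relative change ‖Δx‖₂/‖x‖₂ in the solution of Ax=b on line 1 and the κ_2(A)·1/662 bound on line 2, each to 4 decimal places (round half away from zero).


σ_max = 57/5, σ_min = 114/1705
κ = σ_max/σ_min = (57/5)/(114/1705) = 170.5000
worst-case relative error ≤ 170.5000 × 1/662 = 0.2576
solve Ax = b  →  x = [-8.2070 -28.7649]
2-norm of b is 2.8284; of x, 29.9128
δb = ε·‖b‖·d = [0.0009 0.0042]; solving A·Δx = δb gives ‖Δx‖ = 0.0639
dividing the unrounded norms, ‖Δx‖/‖x‖ = 0.0021
tightness: 0.0021 against a bound of 0.2576 (unrounded ratio ≈ 0.0083)

0.0021
0.2576


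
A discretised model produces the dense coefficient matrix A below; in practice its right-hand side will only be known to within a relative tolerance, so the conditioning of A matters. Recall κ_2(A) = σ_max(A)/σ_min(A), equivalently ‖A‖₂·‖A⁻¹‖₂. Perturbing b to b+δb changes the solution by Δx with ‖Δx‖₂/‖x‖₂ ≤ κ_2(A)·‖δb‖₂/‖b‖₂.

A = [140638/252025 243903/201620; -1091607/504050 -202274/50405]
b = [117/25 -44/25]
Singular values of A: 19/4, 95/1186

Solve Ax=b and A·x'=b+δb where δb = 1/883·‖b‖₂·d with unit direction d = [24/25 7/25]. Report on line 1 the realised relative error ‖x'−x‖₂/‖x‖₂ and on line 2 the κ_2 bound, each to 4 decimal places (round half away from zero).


from the listed singular values, σ₁ = 19/4, σ_n = 95/1186
κ_2(A) = (19/4) / (95/1186) = 59.3000
perturbation bound = 59.3000·1/883 = 0.0672
solve Ax = b  →  x = [-43.7647 24.0570]
‖b‖ = 5.0000, ‖x‖ = 49.9408
re-solving with b+δb shifts x by Δx of norm 0.0707
relative error = 0.0014
tightness: 0.0014 against a bound of 0.0672 (unrounded ratio ≈ 0.0211)

0.0014
0.0672


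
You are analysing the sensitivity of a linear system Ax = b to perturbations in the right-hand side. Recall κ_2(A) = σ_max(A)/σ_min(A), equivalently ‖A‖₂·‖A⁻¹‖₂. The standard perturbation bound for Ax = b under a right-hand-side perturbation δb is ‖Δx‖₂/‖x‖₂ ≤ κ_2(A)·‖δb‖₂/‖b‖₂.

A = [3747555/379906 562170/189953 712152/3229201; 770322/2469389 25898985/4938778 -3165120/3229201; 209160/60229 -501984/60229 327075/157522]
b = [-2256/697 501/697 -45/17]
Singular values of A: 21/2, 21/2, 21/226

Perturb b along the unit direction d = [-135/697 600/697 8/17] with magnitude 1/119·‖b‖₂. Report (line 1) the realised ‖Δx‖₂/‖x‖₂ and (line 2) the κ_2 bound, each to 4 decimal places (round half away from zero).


largest singular value 21/2, smallest 21/226
condition number: (21/2) ÷ (21/226) = 113.0000
perturbation bound = 113.0000·1/119 = 0.9496
solve Ax = b  →  x = [-0.3709 0.1474 -0.0627]
2-norm of b is 4.2426; of x, 0.4041
with δb = [-0.0069 0.0307 0.0168], A·Δx = δb → ‖Δx‖ = 0.3837
dividing the unrounded norms, ‖Δx‖/‖x‖ = 0.9496
so the bound is sharp here: realised error equals the bound

0.9496
0.9496


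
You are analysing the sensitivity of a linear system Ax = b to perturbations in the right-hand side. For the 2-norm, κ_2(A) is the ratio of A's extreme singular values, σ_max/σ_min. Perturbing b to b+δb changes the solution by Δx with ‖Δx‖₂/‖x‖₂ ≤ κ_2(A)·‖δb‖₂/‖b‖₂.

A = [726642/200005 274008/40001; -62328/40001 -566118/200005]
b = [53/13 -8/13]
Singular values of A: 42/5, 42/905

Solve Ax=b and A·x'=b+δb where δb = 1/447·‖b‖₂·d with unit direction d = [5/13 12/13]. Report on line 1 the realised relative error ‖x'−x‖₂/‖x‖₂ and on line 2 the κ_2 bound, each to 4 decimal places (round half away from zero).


0.0092
0.4049

σ_max = 42/5, σ_min = 42/905
κ = σ_max/σ_min = (42/5)/(42/905) = 181.0000
bound on ‖Δx‖/‖x‖: κ·ε = 181.0000·1/447 = 0.4049
solve Ax = b  →  x = [-18.7885 10.5602]
2-norm of b is 4.1231; of x, 21.5529
Δx = A⁻¹·δb where δb = 1/447·4.1231·d; ‖Δx‖ = 0.1988
realised ‖Δx‖/‖x‖ = 0.0092
realised/bound (from unrounded values) ≈ 0.0228


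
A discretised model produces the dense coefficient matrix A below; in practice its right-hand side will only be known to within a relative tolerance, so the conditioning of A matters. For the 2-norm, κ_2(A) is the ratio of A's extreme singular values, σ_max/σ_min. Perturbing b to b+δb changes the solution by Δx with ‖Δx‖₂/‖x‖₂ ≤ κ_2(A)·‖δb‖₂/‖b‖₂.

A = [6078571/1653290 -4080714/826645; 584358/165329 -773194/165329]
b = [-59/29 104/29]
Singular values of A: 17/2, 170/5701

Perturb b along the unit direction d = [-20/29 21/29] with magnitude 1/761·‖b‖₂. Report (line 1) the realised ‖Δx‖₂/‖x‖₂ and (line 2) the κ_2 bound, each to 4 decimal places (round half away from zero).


0.0014
0.3746

largest singular value 17/2, smallest 170/5701
condition number: (17/2) ÷ (170/5701) = 285.0500
κ_2(A)·‖δb‖/‖b‖ = 0.3746
solve Ax = b  →  x = [107.3835 80.3906]
‖b‖ = 4.1231, ‖x‖ = 134.1412
δb = ε·‖b‖·d = [-0.0037 0.0039]; solving A·Δx = δb gives ‖Δx‖ = 0.1817
dividing the unrounded norms, ‖Δx‖/‖x‖ = 0.0014
so the bound overstates the realised error by a factor of ≈ 276.5392 (computed from the unrounded values)


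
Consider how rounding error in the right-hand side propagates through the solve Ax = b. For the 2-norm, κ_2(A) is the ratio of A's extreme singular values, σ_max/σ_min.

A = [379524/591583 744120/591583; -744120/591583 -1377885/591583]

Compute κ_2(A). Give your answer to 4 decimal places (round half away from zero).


102.3500

AᵀA = [2414370384/1210970401 4524993720/1210970401; 4524993720/1210970401 8485403625/1210970401]; tr = 37715481/4190209, det = 32400/4190209
char-poly roots: 9 and 3600/4190209
so κ_2 = √(9 / (3600/4190209)) = 102.3500


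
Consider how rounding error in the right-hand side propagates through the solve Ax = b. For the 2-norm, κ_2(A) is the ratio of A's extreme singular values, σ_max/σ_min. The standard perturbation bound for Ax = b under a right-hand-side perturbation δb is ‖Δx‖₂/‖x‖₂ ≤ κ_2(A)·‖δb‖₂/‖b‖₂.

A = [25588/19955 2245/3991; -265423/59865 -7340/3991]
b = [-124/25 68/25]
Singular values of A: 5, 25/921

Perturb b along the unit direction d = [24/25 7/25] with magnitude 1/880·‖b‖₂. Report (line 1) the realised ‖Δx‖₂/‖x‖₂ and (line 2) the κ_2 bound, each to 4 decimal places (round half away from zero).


0.0016
0.2093

largest singular value 5, smallest 25/921
κ = σ_max/σ_min = 5/(25/921) = 184.2000
κ_2(A)·‖δb‖/‖b‖ = 0.2093
solve Ax = b  →  x = [55.9385 -136.3323]
‖b‖ = 5.6569, ‖x‖ = 147.3622
δb = ε·‖b‖·d = [0.0062 0.0018]; solving A·Δx = δb gives ‖Δx‖ = 0.2368
dividing the unrounded norms, ‖Δx‖/‖x‖ = 0.0016
realised/bound (from unrounded values) ≈ 0.0077


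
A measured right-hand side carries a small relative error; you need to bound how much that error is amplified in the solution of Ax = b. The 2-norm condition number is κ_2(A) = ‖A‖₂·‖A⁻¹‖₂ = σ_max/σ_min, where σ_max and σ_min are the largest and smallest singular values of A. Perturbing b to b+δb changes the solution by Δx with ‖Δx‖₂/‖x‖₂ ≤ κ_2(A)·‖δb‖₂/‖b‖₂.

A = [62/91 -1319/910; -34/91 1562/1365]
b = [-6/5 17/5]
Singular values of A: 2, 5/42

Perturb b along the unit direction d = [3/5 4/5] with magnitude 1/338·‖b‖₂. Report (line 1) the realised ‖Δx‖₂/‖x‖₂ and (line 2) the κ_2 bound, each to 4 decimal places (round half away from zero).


0.0053
0.0497

σ_max = 2, σ_min = 5/42
κ = σ_max/σ_min = 2/(5/42) = 16.8000
perturbation bound = 16.8000·1/338 = 0.0497
solve Ax = b  →  x = [14.9308 7.8462]
‖b‖₂ = 3.6056 and ‖x‖₂ = 16.8668
re-solving with b+δb shifts x by Δx of norm 0.0896
relative error = 0.0053
realised/bound (from unrounded values) ≈ 0.1069


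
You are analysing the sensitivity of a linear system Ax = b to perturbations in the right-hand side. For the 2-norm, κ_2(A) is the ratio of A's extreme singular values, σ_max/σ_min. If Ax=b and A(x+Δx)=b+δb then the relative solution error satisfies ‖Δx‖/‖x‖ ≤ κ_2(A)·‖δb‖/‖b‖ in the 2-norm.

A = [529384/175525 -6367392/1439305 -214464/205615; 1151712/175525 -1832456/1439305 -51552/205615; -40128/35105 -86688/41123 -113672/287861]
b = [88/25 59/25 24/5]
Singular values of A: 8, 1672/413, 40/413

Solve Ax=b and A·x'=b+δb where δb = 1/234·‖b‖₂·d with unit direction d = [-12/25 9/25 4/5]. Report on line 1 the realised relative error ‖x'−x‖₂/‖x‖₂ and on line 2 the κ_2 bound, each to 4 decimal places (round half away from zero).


0.0091
0.3530

largest singular value 8, smallest 40/413
κ_2(A) = 8 / (40/413) = 82.6000
κ_2(A)·‖δb‖/‖b‖ = 0.3530
solve Ax = b  →  x = [-0.0238 -7.8795 29.9765]
2-norm of b is 6.4031; of x, 30.9948
Δx = A⁻¹·δb where δb = 1/234·6.4031·d; ‖Δx‖ = 0.2825
dividing the unrounded norms, ‖Δx‖/‖x‖ = 0.0091
tightness: 0.0091 against a bound of 0.3530 (unrounded ratio ≈ 0.0258)


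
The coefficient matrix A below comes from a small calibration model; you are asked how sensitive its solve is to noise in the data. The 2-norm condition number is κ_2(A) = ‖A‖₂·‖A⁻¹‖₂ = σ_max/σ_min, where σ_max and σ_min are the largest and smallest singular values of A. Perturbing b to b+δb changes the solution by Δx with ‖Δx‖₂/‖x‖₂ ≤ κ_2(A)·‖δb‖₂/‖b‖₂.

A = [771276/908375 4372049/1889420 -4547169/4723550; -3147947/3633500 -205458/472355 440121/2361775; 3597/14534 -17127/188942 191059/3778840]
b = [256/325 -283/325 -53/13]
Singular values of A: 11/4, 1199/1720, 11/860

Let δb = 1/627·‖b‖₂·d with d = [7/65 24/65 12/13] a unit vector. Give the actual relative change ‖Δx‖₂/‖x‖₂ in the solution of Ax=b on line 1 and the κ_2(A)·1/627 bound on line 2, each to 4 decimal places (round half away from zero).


0.0017
0.3429

σ_max = 11/4, σ_min = 11/860
condition number: (11/4) ÷ (11/860) = 215.0000
worst-case relative error ≤ 215.0000 × 1/627 = 0.3429
solve Ax = b  →  x = [-1.1843 -119.4606 -289.0126]
2-norm of b is 4.2426; of x, 312.7308
δb = ε·‖b‖·d = [0.0007 0.0025 0.0062]; solving A·Δx = δb gives ‖Δx‖ = 0.5290
realised ‖Δx‖/‖x‖ = 0.0017
tightness: 0.0017 against a bound of 0.3429 (unrounded ratio ≈ 0.0049)


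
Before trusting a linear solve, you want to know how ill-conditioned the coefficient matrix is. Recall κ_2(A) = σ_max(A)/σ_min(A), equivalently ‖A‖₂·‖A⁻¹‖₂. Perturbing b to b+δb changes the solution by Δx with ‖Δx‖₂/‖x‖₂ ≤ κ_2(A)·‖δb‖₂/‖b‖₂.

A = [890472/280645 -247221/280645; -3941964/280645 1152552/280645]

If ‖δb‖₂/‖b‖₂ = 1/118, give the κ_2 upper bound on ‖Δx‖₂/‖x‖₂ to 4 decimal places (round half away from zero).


M = AᵀA = [1943131536/9370805 -566741448/9370805; -566741448/9370805 165317589/9370805]. tr(M)=421689825/1874161, det(M)=810000/1874161
char-poly roots: 225 and 3600/1874161
σ_max=√225=15, σ_min=√(3600/1874161)=(60/1369) → κ = 342.2500
bound on ‖Δx‖/‖x‖: κ·ε = 342.2500·1/118 = 2.9004

2.9004


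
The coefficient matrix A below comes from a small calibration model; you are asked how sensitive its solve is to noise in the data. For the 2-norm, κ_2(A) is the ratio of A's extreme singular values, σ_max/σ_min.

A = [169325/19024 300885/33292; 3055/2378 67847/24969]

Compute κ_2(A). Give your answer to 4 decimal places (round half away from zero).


M = AᵀA = [17411225/215296 94868995/1130304; 94868995/1130304 528517249/5934096]. tr(M)=19185049/112896, det(M)=17850625/112896
eigenvalues of AᵀA: λ = (tr ± √(tr²−4·det))/2 = 169, 105625/112896
κ = σ_max/σ_min = 13/(325/336) = 13.4400

13.4400


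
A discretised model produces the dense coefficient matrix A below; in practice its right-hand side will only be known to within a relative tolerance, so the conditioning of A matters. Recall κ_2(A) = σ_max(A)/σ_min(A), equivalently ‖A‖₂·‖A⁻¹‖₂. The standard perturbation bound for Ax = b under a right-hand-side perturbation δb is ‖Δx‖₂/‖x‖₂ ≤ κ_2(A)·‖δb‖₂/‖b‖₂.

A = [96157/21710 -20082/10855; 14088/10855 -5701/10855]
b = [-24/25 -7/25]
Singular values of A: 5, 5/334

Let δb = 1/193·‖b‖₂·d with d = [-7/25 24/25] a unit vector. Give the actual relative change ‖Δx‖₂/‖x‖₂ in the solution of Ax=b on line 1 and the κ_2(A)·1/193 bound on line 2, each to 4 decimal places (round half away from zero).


from the listed singular values, σ₁ = 5, σ_n = 5/334
condition number: 5 ÷ (5/334) = 334.0000
bound on ‖Δx‖/‖x‖: κ·ε = 334.0000·1/193 = 1.7306
solve Ax = b  →  x = [-0.1846 0.0769]
‖b‖ = 1.0000, ‖x‖ = 0.2000
Δx = A⁻¹·δb where δb = 1/193·1.0000·d; ‖Δx‖ = 0.3461
relative error = 1.7306
realised/bound = 1 exactly: the bound is attained for this b and d

1.7306
1.7306


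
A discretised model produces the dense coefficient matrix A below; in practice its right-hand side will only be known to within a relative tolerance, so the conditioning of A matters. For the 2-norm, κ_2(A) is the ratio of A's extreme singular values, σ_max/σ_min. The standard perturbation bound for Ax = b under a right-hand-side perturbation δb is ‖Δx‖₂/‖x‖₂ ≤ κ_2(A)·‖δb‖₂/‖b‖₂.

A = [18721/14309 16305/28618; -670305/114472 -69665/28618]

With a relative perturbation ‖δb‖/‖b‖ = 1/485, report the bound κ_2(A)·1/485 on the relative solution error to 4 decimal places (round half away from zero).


0.5757

AᵀA = [280630129/7795264 29231865/1948816; 29231865/1948816 1522625/243602]; tr = 329354129/7795264, det = 714025/31181056
λ_max, λ_min = (329354129/7795264 ± √108468576275971041/60766140829696)/2 = 169/4, 4225/7795264
so κ_2 = √((169/4) / (4225/7795264)) = 279.2000
κ_2(A)·‖δb‖/‖b‖ = 0.5757


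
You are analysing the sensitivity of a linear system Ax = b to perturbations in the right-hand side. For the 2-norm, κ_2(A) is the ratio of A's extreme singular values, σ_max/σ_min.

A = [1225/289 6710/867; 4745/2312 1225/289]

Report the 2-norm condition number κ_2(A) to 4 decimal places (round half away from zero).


48.0000

form AᵀA = [410225/18496 287875/6936; 287875/6936 202525/2601] with trace 57625/576 and determinant 625/144
eigenvalues of AᵀA: λ = (tr ± √(tr²−4·det))/2 = 100, 25/576
κ_2(A) = √(λ_max/λ_min) = √(100 / (25/576)) = 48.0000


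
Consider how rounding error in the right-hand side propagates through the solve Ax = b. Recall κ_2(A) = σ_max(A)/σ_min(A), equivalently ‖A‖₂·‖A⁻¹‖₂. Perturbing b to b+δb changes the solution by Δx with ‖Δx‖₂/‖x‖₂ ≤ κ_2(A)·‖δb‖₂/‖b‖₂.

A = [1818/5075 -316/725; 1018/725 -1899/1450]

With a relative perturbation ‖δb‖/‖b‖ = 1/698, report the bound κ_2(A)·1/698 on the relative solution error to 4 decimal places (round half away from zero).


0.0401

AᵀA = [2984/1421 -405/203; -405/203 221/116]; tr = 785/196, det = 1/49
char-poly roots: 4 and 1/196
so κ_2 = √(4 / (1/196)) = 28.0000
κ_2(A)·‖δb‖/‖b‖ = 0.0401


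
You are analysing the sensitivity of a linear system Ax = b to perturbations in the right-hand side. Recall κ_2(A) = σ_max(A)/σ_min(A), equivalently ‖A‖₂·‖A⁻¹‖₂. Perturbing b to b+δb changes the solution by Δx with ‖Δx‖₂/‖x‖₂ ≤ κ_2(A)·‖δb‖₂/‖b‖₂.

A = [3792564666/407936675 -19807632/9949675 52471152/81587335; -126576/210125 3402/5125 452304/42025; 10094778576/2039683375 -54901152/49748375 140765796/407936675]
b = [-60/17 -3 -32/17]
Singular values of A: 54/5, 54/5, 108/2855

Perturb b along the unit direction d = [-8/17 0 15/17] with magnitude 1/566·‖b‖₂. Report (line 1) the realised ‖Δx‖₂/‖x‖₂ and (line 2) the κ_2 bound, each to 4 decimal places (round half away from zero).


from the listed singular values, σ₁ = 54/5, σ_n = 108/2855
κ = σ_max/σ_min = (54/5)/(108/2855) = 285.5000
perturbation bound = 285.5000·1/566 = 0.5044
solve Ax = b  →  x = [-0.3457 0.0610 -0.3018]
‖b‖₂ = 5.0000 and ‖x‖₂ = 0.4630
Δx = A⁻¹·δb where δb = 1/566·5.0000·d; ‖Δx‖ = 0.2335
dividing the unrounded norms, ‖Δx‖/‖x‖ = 0.5044
realised/bound = 1 exactly: the bound is attained for this b and d

0.5044
0.5044


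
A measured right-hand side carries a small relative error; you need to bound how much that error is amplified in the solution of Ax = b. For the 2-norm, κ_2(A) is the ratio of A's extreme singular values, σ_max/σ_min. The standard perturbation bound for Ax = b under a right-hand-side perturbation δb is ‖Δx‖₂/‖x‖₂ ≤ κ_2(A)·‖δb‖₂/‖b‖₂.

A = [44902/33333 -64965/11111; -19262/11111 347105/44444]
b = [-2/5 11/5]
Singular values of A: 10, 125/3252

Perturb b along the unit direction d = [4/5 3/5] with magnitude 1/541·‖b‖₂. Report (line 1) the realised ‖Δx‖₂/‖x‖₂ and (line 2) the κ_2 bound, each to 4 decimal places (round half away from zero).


0.0041
0.4809

largest singular value 10, smallest 125/3252
condition number: 10 ÷ (125/3252) = 260.1600
perturbation bound = 260.1600·1/541 = 0.4809
solve Ax = b  →  x = [25.3376 5.9060]
‖b‖ = 2.2361, ‖x‖ = 26.0168
re-solving with b+δb shifts x by Δx of norm 0.1075
relative error = 0.0041
tightness: 0.0041 against a bound of 0.4809 (unrounded ratio ≈ 0.0086)


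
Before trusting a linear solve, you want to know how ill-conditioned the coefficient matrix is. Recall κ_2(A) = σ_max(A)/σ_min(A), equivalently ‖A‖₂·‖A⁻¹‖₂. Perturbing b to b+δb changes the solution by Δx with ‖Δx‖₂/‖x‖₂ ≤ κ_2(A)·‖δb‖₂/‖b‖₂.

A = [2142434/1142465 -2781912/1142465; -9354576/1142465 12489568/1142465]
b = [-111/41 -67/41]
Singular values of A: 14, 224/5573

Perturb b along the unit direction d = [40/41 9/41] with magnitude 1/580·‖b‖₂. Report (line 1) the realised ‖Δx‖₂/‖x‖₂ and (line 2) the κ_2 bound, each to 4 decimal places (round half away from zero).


from the listed singular values, σ₁ = 14, σ_n = 224/5573
condition number: 14 ÷ (224/5573) = 348.3125
bound on ‖Δx‖/‖x‖: κ·ε = 348.3125·1/580 = 0.6005
solve Ax = b  →  x = [-59.6679 -44.8402]
‖b‖₂ = 3.1623 and ‖x‖₂ = 74.6384
δb = ε·‖b‖·d = [0.0053 0.0012]; solving A·Δx = δb gives ‖Δx‖ = 0.1356
dividing the unrounded norms, ‖Δx‖/‖x‖ = 0.0018
so the bound overstates the realised error by a factor of ≈ 330.4384 (computed from the unrounded values)

0.0018
0.6005


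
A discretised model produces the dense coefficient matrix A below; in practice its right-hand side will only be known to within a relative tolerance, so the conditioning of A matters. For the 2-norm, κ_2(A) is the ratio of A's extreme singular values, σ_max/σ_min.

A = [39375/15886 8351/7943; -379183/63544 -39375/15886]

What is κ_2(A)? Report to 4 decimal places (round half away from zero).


M = AᵀA = [76734637/1837888 7993125/459472; 7993125/459472 832657/114868]. tr(M)=6927473/141376, det(M)=2401/141376
char-poly roots: 49 and 49/141376
κ = σ_max/σ_min = 7/(7/376) = 376.0000

376.0000


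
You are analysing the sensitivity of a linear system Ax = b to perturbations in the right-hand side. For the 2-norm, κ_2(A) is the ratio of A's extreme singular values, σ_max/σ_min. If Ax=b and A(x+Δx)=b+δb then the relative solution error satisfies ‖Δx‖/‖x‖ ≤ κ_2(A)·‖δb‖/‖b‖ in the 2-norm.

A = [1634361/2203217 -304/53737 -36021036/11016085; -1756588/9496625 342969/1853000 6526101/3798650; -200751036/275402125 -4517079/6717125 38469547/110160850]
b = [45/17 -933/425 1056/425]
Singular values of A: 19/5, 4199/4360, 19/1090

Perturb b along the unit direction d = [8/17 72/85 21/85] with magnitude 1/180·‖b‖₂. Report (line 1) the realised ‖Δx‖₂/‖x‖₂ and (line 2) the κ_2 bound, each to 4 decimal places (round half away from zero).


from the listed singular values, σ₁ = 19/5, σ_n = 19/1090
condition number: (19/5) ÷ (19/1090) = 218.0000
perturbation bound = 218.0000·1/180 = 1.2111
solve Ax = b  →  x = [-1.9226 -2.2557 -1.2418]
‖b‖ = 4.2426, ‖x‖ = 3.2135
Δx = A⁻¹·δb where δb = 1/180·4.2426·d; ‖Δx‖ = 1.3522
relative error = 0.4208
tightness: 0.4208 against a bound of 1.2111 (unrounded ratio ≈ 0.3474)

0.4208
1.2111


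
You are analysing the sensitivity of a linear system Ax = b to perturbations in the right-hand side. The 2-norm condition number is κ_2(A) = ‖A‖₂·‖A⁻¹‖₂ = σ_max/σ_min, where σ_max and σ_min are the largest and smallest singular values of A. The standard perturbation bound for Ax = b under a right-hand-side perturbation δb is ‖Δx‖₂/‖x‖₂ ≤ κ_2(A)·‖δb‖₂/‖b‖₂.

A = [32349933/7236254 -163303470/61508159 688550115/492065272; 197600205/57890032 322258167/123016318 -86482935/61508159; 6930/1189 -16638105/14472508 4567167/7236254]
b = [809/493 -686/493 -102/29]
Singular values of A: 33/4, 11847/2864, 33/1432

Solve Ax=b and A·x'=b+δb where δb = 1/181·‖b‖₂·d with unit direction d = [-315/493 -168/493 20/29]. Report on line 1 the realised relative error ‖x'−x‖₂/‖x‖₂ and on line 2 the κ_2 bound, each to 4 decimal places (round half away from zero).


from the listed singular values, σ₁ = 33/4, σ_n = 33/1432
κ = σ_max/σ_min = (33/4)/(33/1432) = 358.0000
κ_2(A)·‖δb‖/‖b‖ = 1.9779
solve Ax = b  →  x = [-0.3426 -61.6313 -114.6694]
‖b‖₂ = 4.1231 and ‖x‖₂ = 130.1829
δb = ε·‖b‖·d = [-0.0146 -0.0078 0.0157]; solving A·Δx = δb gives ‖Δx‖ = 0.9885
realised ‖Δx‖/‖x‖ = 0.0076
realised/bound (from unrounded values) ≈ 0.0038

0.0076
1.9779


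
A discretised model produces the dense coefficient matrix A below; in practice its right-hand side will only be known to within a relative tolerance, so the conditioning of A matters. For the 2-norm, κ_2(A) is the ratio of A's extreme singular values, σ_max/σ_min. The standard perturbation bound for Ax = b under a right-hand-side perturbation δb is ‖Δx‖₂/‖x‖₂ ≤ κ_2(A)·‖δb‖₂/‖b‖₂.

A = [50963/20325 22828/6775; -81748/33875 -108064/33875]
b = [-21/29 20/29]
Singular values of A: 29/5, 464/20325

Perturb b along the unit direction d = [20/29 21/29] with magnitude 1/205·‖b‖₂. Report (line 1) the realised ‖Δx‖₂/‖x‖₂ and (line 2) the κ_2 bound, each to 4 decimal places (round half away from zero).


1.2393
1.2393

largest singular value 29/5, smallest 464/20325
κ = σ_max/σ_min = (29/5)/(464/20325) = 254.0625
bound on ‖Δx‖/‖x‖: κ·ε = 254.0625·1/205 = 1.2393
solve Ax = b  →  x = [-0.1034 -0.1379]
‖b‖ = 1.0000, ‖x‖ = 0.1724
with δb = [0.0034 0.0035], A·Δx = δb → ‖Δx‖ = 0.2137
relative error = 1.2393
so the bound is sharp here: realised error equals the bound


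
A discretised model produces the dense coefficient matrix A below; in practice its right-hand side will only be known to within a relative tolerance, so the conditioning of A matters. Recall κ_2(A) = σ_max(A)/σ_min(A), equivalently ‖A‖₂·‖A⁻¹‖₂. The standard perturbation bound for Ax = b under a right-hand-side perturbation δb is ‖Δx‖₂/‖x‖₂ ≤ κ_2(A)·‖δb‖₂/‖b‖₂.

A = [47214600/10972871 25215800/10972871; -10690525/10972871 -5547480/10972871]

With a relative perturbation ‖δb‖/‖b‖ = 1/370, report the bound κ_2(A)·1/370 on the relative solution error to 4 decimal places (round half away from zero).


form AᵀA = [1394114085625/71626352161 743521347000/71626352161; 743521347000/71626352161 396556278400/71626352161] with trace 6196091225/247842049 and determinant 1000000/247842049
λ_max, λ_min = (6196091225/247842049 ± √38390555100326000625/61425681252518401)/2 = 25, 40000/247842049
σ_max=√25=5, σ_min=√(40000/247842049)=(200/15743) → κ = 393.5750
bound on ‖Δx‖/‖x‖: κ·ε = 393.5750·1/370 = 1.0637

1.0637


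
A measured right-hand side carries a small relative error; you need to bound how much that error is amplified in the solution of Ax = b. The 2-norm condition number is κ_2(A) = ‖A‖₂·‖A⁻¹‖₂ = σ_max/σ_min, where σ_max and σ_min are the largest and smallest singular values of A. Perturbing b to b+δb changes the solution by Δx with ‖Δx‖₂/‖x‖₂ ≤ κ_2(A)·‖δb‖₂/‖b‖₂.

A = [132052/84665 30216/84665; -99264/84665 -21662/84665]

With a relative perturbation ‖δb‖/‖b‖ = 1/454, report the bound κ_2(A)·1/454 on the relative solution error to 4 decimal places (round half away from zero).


0.4548

M = AᵀA = [1091642896/286726489 245613600/286726489; 245613600/286726489 55289956/286726489]. tr(M)=682292/170569, det(M)=64/170569
λ_max, λ_min = (682292/170569 ± √465478707600/29093783761)/2 = 4, 16/170569
so κ_2 = √(4 / (16/170569)) = 206.5000
worst-case relative error ≤ 206.5000 × 1/454 = 0.4548


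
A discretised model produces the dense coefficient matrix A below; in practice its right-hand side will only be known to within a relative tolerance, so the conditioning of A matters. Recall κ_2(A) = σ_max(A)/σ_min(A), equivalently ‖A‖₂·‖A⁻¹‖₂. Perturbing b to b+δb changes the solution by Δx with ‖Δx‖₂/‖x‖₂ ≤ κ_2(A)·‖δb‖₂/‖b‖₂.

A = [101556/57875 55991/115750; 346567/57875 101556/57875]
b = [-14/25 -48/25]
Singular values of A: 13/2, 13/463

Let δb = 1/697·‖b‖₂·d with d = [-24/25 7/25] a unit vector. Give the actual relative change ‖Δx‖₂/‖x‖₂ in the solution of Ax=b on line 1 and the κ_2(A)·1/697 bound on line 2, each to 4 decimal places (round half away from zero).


largest singular value 13/2, smallest 13/463
condition number: (13/2) ÷ (13/463) = 231.5000
κ_2(A)·‖δb‖/‖b‖ = 0.3321
solve Ax = b  →  x = [-0.2954 -0.0862]
‖b‖ = 2.0000, ‖x‖ = 0.3077
Δx = A⁻¹·δb where δb = 1/697·2.0000·d; ‖Δx‖ = 0.1022
realised ‖Δx‖/‖x‖ = 0.3321
realised/bound = 1 exactly: the bound is attained for this b and d

0.3321
0.3321


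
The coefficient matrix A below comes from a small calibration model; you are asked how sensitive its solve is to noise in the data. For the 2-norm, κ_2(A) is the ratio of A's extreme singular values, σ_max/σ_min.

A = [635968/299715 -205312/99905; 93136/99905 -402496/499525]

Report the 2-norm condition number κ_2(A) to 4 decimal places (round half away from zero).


M = AᵀA = [2855172352/531533025 -4528520192/885888375; -4528520192/885888375 7194251264/1476480625]. tr(M)=161863936/15800625, det(M)=16777216/395015625
λ_max, λ_min = (161863936/15800625 ± √26157519297642496/249659750390625)/2 = 256/25, 65536/15800625
so κ_2 = √((256/25) / (65536/15800625)) = 49.6875

49.6875
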